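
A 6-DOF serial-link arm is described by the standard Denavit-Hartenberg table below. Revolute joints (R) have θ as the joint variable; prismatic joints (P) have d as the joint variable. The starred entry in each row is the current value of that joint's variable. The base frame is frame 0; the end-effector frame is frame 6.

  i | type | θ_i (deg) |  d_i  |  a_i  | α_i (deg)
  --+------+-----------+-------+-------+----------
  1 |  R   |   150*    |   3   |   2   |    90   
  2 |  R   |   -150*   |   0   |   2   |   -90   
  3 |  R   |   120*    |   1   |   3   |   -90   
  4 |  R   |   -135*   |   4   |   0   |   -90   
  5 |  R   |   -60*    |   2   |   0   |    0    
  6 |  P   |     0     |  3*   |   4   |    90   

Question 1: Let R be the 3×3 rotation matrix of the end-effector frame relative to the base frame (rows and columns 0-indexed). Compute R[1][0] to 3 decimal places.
0.977

End-effector x-axis (col 0 of R) = (-0.2134,0.9768,-0.0196)
R[1][0] = 0.9768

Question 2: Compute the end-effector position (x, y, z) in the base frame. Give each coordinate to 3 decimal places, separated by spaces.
after link 1: o_1 = (-1.7321, 1.0000, 3.0000)
after link 2: o_2 = (-0.2321, 0.1340, 2.0000)
after link 3: o_3 = (-3.0891, -1.2165, 1.8840)
after link 4: o_4 = (-4.6872, 2.0155, 3.6160)
after link 5: o_5 = (-6.4423, 1.6146, 2.7448)
after link 6: o_6 = (-9.9285, 4.9203, 1.3597)

-9.929 4.920 1.360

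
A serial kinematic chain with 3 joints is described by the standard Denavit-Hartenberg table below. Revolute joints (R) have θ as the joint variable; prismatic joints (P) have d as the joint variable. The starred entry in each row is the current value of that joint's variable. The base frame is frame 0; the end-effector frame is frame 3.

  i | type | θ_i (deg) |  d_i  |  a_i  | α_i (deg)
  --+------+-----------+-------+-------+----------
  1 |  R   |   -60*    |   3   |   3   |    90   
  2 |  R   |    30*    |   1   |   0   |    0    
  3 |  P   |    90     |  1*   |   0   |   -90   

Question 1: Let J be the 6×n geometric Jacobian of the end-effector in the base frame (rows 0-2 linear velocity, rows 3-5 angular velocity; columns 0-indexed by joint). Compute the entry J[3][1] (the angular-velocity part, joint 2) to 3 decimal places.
axis z_1 = (-0.8660,-0.5000,0.0000); lever o_n−o_1 = (-1.7321,-1.0000,0.0000)
cross product → J_v[:, 1] = (0.0000,-0.0000,-0.0000)
J_ω[:, 1] = z_1
entry J[3][1] = -0.8660

-0.866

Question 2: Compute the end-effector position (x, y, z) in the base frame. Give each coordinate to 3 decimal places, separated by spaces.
-0.232 -3.598 3.000

after link 1: o_1 = (1.5000, -2.5981, 3.0000)
after link 2: o_2 = (0.6340, -3.0981, 3.0000)
after link 3: o_3 = (-0.2321, -3.5981, 3.0000)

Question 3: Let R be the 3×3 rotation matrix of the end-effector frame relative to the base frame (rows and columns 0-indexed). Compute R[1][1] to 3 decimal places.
0.500

End-effector y-axis (col 1 of R) = (0.8660,0.5000,-0.0000)
R[1][1] = 0.5000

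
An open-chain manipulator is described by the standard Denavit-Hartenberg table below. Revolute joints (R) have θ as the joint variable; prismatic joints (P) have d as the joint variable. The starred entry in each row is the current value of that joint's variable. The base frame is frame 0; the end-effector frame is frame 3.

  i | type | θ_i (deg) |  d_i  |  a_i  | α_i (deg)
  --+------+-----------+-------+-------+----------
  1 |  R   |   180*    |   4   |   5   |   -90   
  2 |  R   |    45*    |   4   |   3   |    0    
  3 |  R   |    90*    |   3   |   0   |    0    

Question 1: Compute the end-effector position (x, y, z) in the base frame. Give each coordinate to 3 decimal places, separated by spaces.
after link 1: o_1 = (-5.0000, 0.0000, 4.0000)
after link 2: o_2 = (-7.1213, -4.0000, 1.8787)
after link 3: o_3 = (-7.1213, -7.0000, 1.8787)

-7.121 -7.000 1.879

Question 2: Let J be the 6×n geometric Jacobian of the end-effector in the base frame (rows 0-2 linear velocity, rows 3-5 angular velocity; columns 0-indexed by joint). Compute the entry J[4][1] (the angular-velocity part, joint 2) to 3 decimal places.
-1.000

axis z_1 = (-0.0000,-1.0000,0.0000); lever o_n−o_1 = (-2.1213,-7.0000,-2.1213)
cross product → J_v[:, 1] = (2.1213,-0.0000,-2.1213)
J_ω[:, 1] = z_1
entry J[4][1] = -1.0000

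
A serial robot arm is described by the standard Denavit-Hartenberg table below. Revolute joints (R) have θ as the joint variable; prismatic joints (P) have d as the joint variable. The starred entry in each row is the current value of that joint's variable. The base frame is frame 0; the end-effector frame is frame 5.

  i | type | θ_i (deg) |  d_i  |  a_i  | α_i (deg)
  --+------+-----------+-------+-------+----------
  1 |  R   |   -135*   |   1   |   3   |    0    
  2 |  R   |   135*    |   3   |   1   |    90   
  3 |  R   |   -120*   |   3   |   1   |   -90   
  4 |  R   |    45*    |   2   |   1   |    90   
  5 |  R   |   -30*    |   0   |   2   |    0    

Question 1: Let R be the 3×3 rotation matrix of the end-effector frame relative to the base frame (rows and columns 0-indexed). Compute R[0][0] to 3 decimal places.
-0.739

End-effector x-axis (col 0 of R) = (-0.7392,0.6124,-0.2803)
R[0][0] = -0.7392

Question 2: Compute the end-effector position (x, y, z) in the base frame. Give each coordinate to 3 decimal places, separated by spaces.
-1.721 -3.189 0.961

after link 1: o_1 = (-2.1213, -2.1213, 1.0000)
after link 2: o_2 = (-1.1213, -2.1213, 4.0000)
after link 3: o_3 = (-1.6213, -5.1213, 3.1340)
after link 4: o_4 = (-0.2428, -4.4142, 1.5216)
after link 5: o_5 = (-1.7212, -3.1895, 0.9609)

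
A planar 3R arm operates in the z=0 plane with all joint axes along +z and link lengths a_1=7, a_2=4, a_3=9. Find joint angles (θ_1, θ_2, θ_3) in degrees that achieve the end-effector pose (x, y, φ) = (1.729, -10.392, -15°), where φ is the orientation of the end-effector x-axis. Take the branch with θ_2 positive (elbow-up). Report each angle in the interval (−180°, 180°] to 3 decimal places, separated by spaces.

wrist centre = target − a_3·(cos φ, sin φ) = (-6.9643, -8.0626)
cos θ_2 = (113.5079−7²−4²)/(2·7·4) = 0.8662; θ_2 = 29.9785° (elbow-up)
β = atan2(-8.0626,-6.9643) = -130.8198°; ψ = atan2(1.9987,10.4649) = 10.8128°
θ_1 = β − ψ = -141.6326°
θ_3 = φ − θ_1 − θ_2 = 96.6540° (wrapped to (-180°,180°])

-141.633 29.979 96.654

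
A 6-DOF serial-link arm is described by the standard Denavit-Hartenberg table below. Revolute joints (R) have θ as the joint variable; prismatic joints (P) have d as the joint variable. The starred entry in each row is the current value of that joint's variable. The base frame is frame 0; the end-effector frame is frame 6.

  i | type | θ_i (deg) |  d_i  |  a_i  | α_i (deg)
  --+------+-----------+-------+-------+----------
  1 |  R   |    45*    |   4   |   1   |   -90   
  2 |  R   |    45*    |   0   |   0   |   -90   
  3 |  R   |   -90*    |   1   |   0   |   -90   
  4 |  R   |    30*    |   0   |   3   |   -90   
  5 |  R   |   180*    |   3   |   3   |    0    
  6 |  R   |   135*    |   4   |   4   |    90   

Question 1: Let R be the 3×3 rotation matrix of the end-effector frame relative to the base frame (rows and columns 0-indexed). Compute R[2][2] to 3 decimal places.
-0.750

End-effector z-axis (col 2 of R) = (0.6098,-0.2562,-0.7500)
R[2][2] = -0.7500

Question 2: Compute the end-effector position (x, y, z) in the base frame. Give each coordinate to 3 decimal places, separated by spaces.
6.102 4.617 6.580

after link 1: o_1 = (0.7071, 0.7071, 4.0000)
after link 2: o_2 = (0.7071, 0.7071, 4.0000)
after link 3: o_3 = (0.2071, 0.2071, 3.2929)
after link 4: o_4 = (-0.8800, 2.7942, 4.3536)
after link 5: o_5 = (2.5668, 0.4455, 5.1300)
after link 6: o_6 = (6.1023, 4.6167, 6.5795)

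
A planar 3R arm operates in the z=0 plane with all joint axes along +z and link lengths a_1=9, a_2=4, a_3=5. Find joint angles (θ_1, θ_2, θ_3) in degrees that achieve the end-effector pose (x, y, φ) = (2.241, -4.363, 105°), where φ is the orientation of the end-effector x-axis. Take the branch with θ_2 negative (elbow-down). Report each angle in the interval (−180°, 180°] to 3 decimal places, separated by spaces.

wrist centre = target − a_3·(cos φ, sin φ) = (3.5351, -9.1926)
cos θ_2 = (97.0013−9²−4²)/(2·9·4) = 0.0000; θ_2 = -89.9989° (elbow-down)
β = atan2(-9.1926,3.5351) = -68.9654°; ψ = atan2(-4.0000,9.0001) = -23.9623°
θ_1 = β − ψ = -45.0031°
θ_3 = φ − θ_1 − θ_2 = -119.9980° (wrapped to (-180°,180°])

-45.003 -89.999 -119.998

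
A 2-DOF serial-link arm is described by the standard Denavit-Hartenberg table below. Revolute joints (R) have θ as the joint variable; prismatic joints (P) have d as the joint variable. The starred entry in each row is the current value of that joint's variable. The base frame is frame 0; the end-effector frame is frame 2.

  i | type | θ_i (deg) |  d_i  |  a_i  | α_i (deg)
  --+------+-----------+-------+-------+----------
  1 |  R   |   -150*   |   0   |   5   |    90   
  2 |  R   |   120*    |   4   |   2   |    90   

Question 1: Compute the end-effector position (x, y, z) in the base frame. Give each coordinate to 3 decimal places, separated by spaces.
-5.464 1.464 1.732

after link 1: o_1 = (-4.3301, -2.5000, 0.0000)
after link 2: o_2 = (-5.4641, 1.4641, 1.7321)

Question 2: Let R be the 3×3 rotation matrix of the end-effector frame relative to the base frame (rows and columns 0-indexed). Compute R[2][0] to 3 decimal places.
End-effector x-axis (col 0 of R) = (0.4330,0.2500,0.8660)
R[2][0] = 0.8660

0.866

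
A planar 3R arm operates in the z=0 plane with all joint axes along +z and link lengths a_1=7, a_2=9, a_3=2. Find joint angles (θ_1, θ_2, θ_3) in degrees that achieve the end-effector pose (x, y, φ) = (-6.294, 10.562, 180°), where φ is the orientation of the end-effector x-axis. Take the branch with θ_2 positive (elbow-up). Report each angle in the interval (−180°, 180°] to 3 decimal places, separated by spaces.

59.998 90.003 30.000

wrist centre = target − a_3·(cos φ, sin φ) = (-4.2940, 10.5620)
cos θ_2 = (129.9943−7²−9²)/(2·7·9) = -0.0000; θ_2 = 90.0026° (elbow-up)
β = atan2(10.5620,-4.2940) = 112.1243°; ψ = atan2(9.0000,6.9996) = 52.1266°
θ_1 = β − ψ = 59.9977°
θ_3 = φ − θ_1 − θ_2 = 29.9997° (wrapped to (-180°,180°])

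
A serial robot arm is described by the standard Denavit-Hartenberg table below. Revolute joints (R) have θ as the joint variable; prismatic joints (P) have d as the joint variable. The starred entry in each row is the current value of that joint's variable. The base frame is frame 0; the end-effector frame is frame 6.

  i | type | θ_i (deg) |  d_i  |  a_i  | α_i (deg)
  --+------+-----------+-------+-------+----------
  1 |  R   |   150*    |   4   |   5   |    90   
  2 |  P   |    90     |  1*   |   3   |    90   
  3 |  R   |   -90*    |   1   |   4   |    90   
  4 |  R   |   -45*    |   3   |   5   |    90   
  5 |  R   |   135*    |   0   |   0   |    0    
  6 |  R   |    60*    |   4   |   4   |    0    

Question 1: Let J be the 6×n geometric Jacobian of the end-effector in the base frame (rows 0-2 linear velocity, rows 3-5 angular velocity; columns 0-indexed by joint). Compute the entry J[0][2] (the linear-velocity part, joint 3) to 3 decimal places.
-0.982

axis z_2 = (-0.8660,0.5000,-0.0000); lever o_n−o_2 = (1.2918,-3.0264,-1.9647)
cross product → J_v[:, 2] = (-0.9824,-1.7015,1.9751)
J_ω[:, 2] = z_2
entry J[0][2] = -0.9824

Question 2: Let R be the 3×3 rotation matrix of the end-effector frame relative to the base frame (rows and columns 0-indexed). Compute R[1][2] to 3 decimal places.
End-effector z-axis (col 2 of R) = (0.9659,0.2588,-0.0000)
R[1][2] = 0.2588

0.259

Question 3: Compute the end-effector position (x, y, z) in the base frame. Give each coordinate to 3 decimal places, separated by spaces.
after link 1: o_1 = (-4.3301, 2.5000, 4.0000)
after link 2: o_2 = (-3.8301, 3.3660, 7.0000)
after link 3: o_3 = (-6.6962, 0.4019, 7.0000)
after link 4: o_4 = (-5.4021, -4.4277, 4.0000)
after link 5: o_5 = (-5.4021, -4.4277, 4.0000)
after link 6: o_6 = (-2.5384, 0.3396, 5.0353)

-2.538 0.340 5.035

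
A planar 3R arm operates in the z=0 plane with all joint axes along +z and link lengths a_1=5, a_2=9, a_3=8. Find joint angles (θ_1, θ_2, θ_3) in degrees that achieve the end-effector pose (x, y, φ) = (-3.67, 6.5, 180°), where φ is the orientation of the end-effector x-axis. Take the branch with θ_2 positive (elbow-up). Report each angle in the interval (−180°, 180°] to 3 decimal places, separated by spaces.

-30.000 120.001 89.999

wrist centre = target − a_3·(cos φ, sin φ) = (4.3300, 6.5000)
cos θ_2 = (60.9989−5²−9²)/(2·5·9) = -0.5000; θ_2 = 120.0008° (elbow-up)
β = atan2(6.5000,4.3300) = 56.3303°; ψ = atan2(7.7942,0.4999) = 86.3303°
θ_1 = β − ψ = -30.0000°
θ_3 = φ − θ_1 − θ_2 = 89.9992° (wrapped to (-180°,180°])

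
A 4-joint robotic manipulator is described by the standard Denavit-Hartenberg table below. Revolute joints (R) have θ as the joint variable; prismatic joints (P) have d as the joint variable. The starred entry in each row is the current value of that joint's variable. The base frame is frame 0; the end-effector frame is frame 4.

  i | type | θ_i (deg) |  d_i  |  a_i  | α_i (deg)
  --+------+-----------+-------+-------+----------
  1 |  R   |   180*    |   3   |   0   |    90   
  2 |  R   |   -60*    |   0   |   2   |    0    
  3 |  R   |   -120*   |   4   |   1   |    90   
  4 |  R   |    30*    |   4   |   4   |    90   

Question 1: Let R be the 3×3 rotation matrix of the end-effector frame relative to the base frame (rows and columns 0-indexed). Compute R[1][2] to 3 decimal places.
End-effector z-axis (col 2 of R) = (0.5000,-0.8660,-0.0000)
R[1][2] = -0.8660

-0.866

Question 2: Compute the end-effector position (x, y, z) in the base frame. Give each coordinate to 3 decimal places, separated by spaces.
after link 1: o_1 = (0.0000, 0.0000, 3.0000)
after link 2: o_2 = (-1.0000, 0.0000, 1.2679)
after link 3: o_3 = (0.0000, 4.0000, 1.2679)
after link 4: o_4 = (3.4641, 6.0000, 5.2679)

3.464 6.000 5.268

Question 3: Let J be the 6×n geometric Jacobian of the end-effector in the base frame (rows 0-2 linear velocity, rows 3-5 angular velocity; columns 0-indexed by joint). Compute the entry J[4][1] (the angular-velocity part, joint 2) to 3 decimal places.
axis z_1 = (0.0000,1.0000,0.0000); lever o_n−o_1 = (3.4641,6.0000,2.2679)
cross product → J_v[:, 1] = (2.2679,-0.0000,-3.4641)
J_ω[:, 1] = z_1
entry J[4][1] = 1.0000

1.000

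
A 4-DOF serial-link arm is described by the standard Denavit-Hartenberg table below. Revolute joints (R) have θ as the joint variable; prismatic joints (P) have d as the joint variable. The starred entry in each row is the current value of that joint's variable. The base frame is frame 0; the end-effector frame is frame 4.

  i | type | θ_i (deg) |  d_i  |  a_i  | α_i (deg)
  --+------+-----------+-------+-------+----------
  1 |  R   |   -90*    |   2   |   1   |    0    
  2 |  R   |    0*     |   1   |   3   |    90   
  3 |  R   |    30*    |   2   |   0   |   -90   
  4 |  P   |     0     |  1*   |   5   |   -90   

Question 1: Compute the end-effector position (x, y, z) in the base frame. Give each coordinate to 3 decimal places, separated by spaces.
after link 1: o_1 = (0.0000, -1.0000, 2.0000)
after link 2: o_2 = (0.0000, -4.0000, 3.0000)
after link 3: o_3 = (-2.0000, -4.0000, 3.0000)
after link 4: o_4 = (-2.0000, -7.8301, 6.3660)

-2.000 -7.830 6.366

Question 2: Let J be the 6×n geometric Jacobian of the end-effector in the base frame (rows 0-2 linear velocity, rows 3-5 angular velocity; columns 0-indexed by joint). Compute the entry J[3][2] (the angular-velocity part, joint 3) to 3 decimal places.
axis z_2 = (-1.0000,-0.0000,0.0000); lever o_n−o_2 = (-2.0000,-3.8301,3.3660)
cross product → J_v[:, 2] = (0.0000,3.3660,3.8301)
J_ω[:, 2] = z_2
entry J[3][2] = -1.0000

-1.000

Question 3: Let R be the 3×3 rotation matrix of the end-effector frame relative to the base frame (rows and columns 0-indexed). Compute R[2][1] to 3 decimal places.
End-effector y-axis (col 1 of R) = (0.0000,-0.5000,-0.8660)
R[2][1] = -0.8660

-0.866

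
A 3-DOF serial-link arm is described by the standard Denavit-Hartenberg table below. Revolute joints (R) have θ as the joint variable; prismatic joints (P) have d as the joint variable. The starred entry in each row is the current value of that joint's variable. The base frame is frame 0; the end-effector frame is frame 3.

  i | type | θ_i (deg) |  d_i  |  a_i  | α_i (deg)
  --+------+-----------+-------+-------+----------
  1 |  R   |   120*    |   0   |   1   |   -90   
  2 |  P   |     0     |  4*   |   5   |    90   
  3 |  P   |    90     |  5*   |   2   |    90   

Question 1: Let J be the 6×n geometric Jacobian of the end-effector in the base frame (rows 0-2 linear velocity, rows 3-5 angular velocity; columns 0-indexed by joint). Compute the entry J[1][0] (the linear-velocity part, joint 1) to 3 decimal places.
axis z_0 = ẑ; lever o_n−o_0 = (-8.1962,2.1962,5.0000)
cross product → J_v[:, 0] = (-2.1962,-8.1962,0.0000)
J_ω[:, 0] = z_0
entry J[1][0] = -8.1962

-8.196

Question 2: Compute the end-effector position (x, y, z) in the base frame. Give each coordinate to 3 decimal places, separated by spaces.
after link 1: o_1 = (-0.5000, 0.8660, 0.0000)
after link 2: o_2 = (-6.4641, 3.1962, 0.0000)
after link 3: o_3 = (-8.1962, 2.1962, 5.0000)

-8.196 2.196 5.000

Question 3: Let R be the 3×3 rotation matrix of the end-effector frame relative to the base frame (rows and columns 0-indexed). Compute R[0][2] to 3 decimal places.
End-effector z-axis (col 2 of R) = (-0.5000,0.8660,0.0000)
R[0][2] = -0.5000

-0.500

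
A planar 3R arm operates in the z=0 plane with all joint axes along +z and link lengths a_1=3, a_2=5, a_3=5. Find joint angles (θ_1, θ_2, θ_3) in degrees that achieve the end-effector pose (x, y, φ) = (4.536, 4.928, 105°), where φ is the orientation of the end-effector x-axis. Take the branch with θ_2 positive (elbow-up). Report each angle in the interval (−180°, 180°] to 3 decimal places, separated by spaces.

wrist centre = target − a_3·(cos φ, sin φ) = (5.8301, 0.0984)
cos θ_2 = (33.9997−3²−5²)/(2·3·5) = -0.0000; θ_2 = 90.0006° (elbow-up)
β = atan2(0.0984,5.8301) = 0.9667°; ψ = atan2(5.0000,2.9999) = 59.0367°
θ_1 = β − ψ = -58.0700°
θ_3 = φ − θ_1 − θ_2 = 73.0694° (wrapped to (-180°,180°])

-58.070 90.001 73.069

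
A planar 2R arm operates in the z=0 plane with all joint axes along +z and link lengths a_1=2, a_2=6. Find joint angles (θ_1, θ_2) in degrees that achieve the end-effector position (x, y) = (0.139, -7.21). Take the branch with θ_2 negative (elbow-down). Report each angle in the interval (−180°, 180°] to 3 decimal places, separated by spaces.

-42.801 -59.991

cos θ_2 = (52.0034−2²−6²)/(2·2·6) = 0.5001; θ_2 = -59.9906° (elbow-down)
β = atan2(-7.2100,0.1390) = -88.8955°; ψ = atan2(-5.1957,5.0009) = -46.0945°
θ_1 = β − ψ = -42.8010°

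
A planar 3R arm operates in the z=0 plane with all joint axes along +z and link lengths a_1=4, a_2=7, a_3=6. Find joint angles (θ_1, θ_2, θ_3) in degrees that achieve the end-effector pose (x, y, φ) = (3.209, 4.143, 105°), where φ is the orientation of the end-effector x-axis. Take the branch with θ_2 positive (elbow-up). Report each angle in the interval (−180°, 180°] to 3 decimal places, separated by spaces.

wrist centre = target − a_3·(cos φ, sin φ) = (4.7619, -1.6526)
cos θ_2 = (25.4068−4²−7²)/(2·4·7) = -0.7070; θ_2 = 134.9931° (elbow-up)
β = atan2(-1.6526,4.7619) = -19.1386°; ψ = atan2(4.9503,-0.9492) = 100.8539°
θ_1 = β − ψ = -119.9925°
θ_3 = φ − θ_1 − θ_2 = 89.9994° (wrapped to (-180°,180°])

-119.992 134.993 89.999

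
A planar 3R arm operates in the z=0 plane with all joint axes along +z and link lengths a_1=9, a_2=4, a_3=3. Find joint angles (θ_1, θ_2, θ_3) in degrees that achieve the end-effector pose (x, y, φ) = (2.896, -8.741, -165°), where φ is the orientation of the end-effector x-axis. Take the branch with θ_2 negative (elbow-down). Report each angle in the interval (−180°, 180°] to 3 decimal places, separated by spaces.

-30.004 -89.999 -44.998

wrist centre = target − a_3·(cos φ, sin φ) = (5.7938, -7.9645)
cos θ_2 = (97.0018−9²−4²)/(2·9·4) = 0.0000; θ_2 = -89.9986° (elbow-down)
β = atan2(-7.9645,5.7938) = -53.9661°; ψ = atan2(-4.0000,9.0001) = -23.9623°
θ_1 = β − ψ = -30.0039°
θ_3 = φ − θ_1 − θ_2 = -44.9976° (wrapped to (-180°,180°])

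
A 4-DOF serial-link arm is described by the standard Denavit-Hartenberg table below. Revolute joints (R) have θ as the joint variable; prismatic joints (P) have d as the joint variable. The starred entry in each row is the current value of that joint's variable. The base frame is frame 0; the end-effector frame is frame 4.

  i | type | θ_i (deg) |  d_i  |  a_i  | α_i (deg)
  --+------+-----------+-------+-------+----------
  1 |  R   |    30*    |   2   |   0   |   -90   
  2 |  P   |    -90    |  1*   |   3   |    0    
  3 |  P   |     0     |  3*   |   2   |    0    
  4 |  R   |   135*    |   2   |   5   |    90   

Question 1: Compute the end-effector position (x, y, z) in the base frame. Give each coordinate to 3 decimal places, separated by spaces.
after link 1: o_1 = (0.0000, 0.0000, 2.0000)
after link 2: o_2 = (-0.5000, 0.8660, 5.0000)
after link 3: o_3 = (-2.0000, 3.4641, 7.0000)
after link 4: o_4 = (0.0619, 6.9639, 3.4645)

0.062 6.964 3.464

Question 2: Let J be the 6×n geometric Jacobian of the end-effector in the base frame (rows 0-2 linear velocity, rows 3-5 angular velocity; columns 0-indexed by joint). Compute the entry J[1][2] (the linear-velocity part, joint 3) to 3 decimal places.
0.866

prismatic axis z_2 = (-0.5000,0.8660,0.0000)
J_v[:, 2] = z_2; J_ω[:, 2] = (0,0,0)
entry J[1][2] = 0.8660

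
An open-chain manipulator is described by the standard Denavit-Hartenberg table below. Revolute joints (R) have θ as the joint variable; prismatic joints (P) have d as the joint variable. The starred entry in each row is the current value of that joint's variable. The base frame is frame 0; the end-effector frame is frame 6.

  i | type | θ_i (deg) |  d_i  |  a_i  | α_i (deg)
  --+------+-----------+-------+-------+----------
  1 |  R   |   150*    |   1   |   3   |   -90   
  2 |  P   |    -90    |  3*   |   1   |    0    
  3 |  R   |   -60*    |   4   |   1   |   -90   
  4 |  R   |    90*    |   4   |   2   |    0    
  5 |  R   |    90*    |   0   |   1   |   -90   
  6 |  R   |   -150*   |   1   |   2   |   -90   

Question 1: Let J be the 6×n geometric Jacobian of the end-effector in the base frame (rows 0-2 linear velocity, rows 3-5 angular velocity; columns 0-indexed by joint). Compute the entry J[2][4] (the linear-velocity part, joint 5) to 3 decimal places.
axis z_4 = (-0.4330,0.2500,0.8660); lever o_n−o_4 = (-0.3840,-0.9330,1.2321)
cross product → J_v[:, 4] = (1.1160,0.2010,0.5000)
J_ω[:, 4] = z_4
entry J[2][4] = 0.5000

0.500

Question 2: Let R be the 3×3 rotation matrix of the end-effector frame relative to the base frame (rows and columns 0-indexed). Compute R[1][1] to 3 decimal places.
0.866

End-effector y-axis (col 1 of R) = (0.5000,0.8660,0.0000)
R[1][1] = 0.8660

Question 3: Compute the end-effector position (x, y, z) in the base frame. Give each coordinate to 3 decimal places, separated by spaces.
-6.464 -3.196 7.196

after link 1: o_1 = (-2.5981, 1.5000, 1.0000)
after link 2: o_2 = (-4.0981, -1.0981, 2.0000)
after link 3: o_3 = (-5.3481, -4.9952, 2.5000)
after link 4: o_4 = (-6.0801, -2.2631, 5.9641)
after link 5: o_5 = (-6.8301, -1.8301, 5.4641)
after link 6: o_6 = (-6.4641, -3.1962, 7.1962)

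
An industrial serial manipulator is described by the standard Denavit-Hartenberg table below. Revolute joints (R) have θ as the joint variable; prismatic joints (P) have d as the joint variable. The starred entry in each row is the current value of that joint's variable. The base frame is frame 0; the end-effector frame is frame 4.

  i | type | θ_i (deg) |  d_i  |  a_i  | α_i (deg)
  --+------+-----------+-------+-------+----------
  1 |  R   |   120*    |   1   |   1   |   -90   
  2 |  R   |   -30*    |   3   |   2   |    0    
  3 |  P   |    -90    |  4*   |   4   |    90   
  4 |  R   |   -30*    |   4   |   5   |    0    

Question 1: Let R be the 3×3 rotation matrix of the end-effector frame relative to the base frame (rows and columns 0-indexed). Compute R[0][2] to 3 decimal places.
End-effector z-axis (col 2 of R) = (0.4330,-0.7500,-0.5000)
R[0][2] = 0.4330

0.433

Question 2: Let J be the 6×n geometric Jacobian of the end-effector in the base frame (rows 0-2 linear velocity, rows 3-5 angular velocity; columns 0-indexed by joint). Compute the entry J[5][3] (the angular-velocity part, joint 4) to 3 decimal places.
axis z_3 = (0.4330,-0.7500,-0.5000); lever o_n−o_3 = (4.9796,-3.6250,1.7500)
cross product → J_v[:, 3] = (-3.1250,-3.2476,2.1651)
J_ω[:, 3] = z_3
entry J[5][3] = -0.5000

-0.500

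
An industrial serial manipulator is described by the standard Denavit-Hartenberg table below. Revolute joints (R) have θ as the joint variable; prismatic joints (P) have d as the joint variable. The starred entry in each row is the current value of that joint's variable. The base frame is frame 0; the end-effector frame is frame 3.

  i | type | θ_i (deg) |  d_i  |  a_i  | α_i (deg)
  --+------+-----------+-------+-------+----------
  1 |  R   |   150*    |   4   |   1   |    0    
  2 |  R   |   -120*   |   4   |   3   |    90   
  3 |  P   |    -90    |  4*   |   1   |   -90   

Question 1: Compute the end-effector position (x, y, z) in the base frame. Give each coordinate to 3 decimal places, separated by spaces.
3.732 -1.464 7.000

after link 1: o_1 = (-0.8660, 0.5000, 4.0000)
after link 2: o_2 = (1.7321, 2.0000, 8.0000)
after link 3: o_3 = (3.7321, -1.4641, 7.0000)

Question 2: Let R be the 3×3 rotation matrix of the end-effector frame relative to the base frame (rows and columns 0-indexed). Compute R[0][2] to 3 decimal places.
0.866

End-effector z-axis (col 2 of R) = (0.8660,0.5000,0.0000)
R[0][2] = 0.8660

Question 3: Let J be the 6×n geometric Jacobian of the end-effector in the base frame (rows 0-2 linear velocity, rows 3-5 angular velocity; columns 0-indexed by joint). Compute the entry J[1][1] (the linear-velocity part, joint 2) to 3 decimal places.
4.598

axis z_1 = (0.0000,0.0000,1.0000); lever o_n−o_1 = (4.5981,-1.9641,3.0000)
cross product → J_v[:, 1] = (1.9641,4.5981,-0.0000)
J_ω[:, 1] = z_1
entry J[1][1] = 4.5981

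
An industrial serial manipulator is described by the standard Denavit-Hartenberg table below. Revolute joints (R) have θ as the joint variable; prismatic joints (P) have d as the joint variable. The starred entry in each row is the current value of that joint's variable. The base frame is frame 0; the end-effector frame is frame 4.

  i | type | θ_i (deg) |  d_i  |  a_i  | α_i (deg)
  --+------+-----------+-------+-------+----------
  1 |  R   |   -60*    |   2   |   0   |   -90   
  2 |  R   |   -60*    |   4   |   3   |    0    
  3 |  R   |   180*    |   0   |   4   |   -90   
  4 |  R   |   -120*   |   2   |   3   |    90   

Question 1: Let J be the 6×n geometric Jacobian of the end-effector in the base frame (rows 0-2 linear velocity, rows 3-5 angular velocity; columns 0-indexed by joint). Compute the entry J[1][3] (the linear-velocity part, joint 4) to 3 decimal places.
1.875

axis z_3 = (-0.4330,0.7500,0.5000); lever o_n−o_3 = (1.7590,2.1495,2.2990)
cross product → J_v[:, 3] = (0.6495,1.8750,-2.2500)
J_ω[:, 3] = z_3
entry J[1][3] = 1.8750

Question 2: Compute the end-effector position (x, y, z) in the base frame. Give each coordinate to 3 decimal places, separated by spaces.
after link 1: o_1 = (0.0000, 0.0000, 2.0000)
after link 2: o_2 = (4.2141, 0.7010, 4.5981)
after link 3: o_3 = (3.2141, 2.4330, 1.1340)
after link 4: o_4 = (4.9731, 4.5825, 3.4330)

4.973 4.583 3.433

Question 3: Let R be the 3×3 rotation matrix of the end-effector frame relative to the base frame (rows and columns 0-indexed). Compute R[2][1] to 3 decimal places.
End-effector y-axis (col 1 of R) = (-0.4330,0.7500,0.5000)
R[2][1] = 0.5000

0.500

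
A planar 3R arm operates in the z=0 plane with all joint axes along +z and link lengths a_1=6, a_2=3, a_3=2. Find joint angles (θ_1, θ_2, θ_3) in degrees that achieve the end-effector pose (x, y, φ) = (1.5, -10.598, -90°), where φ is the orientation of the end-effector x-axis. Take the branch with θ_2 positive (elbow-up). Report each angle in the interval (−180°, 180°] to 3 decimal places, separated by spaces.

-90.001 30.004 -30.003

wrist centre = target − a_3·(cos φ, sin φ) = (1.5000, -8.5980)
cos θ_2 = (76.1756−6²−3²)/(2·6·3) = 0.8660; θ_2 = 30.0042° (elbow-up)
β = atan2(-8.5980,1.5000) = -80.1038°; ψ = atan2(1.5002,8.5980) = 9.8974°
θ_1 = β − ψ = -90.0013°
θ_3 = φ − θ_1 − θ_2 = -30.0029° (wrapped to (-180°,180°])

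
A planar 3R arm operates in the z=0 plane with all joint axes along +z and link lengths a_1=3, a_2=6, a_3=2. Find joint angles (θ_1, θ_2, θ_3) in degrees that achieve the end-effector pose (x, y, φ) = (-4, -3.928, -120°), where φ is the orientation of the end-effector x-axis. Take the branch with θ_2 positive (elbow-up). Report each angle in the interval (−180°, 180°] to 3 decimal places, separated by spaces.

wrist centre = target − a_3·(cos φ, sin φ) = (-3.0000, -2.1959)
cos θ_2 = (13.8222−3²−6²)/(2·3·6) = -0.8661; θ_2 = 150.0028° (elbow-up)
β = atan2(-2.1959,-3.0000) = -143.7965°; ψ = atan2(2.9997,-2.1963) = 126.2102°
θ_1 = β − ψ = -270.0067°
θ_3 = φ − θ_1 − θ_2 = 0.0039° (wrapped to (-180°,180°])

89.993 150.003 0.004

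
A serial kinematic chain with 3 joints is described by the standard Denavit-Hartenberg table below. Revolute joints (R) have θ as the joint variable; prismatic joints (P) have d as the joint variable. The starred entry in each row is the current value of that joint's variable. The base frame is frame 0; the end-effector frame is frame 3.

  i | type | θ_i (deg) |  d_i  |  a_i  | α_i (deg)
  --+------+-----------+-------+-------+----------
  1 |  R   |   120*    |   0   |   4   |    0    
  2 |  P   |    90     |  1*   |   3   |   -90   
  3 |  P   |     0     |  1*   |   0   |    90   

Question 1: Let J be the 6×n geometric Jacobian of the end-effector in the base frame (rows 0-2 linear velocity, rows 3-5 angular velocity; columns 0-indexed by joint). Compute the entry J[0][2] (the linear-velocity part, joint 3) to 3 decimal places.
0.500

prismatic axis z_2 = (0.5000,-0.8660,0.0000)
J_v[:, 2] = z_2; J_ω[:, 2] = (0,0,0)
entry J[0][2] = 0.5000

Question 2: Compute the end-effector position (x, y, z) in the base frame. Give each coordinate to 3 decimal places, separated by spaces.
-4.098 1.098 1.000

after link 1: o_1 = (-2.0000, 3.4641, 0.0000)
after link 2: o_2 = (-4.5981, 1.9641, 1.0000)
after link 3: o_3 = (-4.0981, 1.0981, 1.0000)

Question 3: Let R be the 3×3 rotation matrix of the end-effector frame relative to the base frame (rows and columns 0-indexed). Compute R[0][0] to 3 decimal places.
End-effector x-axis (col 0 of R) = (-0.8660,-0.5000,0.0000)
R[0][0] = -0.8660

-0.866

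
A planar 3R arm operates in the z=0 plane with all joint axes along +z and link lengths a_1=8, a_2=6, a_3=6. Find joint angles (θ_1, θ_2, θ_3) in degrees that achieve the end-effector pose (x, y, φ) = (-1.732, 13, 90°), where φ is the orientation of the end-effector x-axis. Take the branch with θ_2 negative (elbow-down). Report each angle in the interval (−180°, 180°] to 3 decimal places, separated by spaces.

150.000 -120.000 60.000

wrist centre = target − a_3·(cos φ, sin φ) = (-1.7320, 7.0000)
cos θ_2 = (51.9998−8²−6²)/(2·8·6) = -0.5000; θ_2 = -120.0001° (elbow-down)
β = atan2(7.0000,-1.7320) = 103.8975°; ψ = atan2(-5.1961,5.0000) = -46.1021°
θ_1 = β − ψ = 149.9996°
θ_3 = φ − θ_1 − θ_2 = 60.0005° (wrapped to (-180°,180°])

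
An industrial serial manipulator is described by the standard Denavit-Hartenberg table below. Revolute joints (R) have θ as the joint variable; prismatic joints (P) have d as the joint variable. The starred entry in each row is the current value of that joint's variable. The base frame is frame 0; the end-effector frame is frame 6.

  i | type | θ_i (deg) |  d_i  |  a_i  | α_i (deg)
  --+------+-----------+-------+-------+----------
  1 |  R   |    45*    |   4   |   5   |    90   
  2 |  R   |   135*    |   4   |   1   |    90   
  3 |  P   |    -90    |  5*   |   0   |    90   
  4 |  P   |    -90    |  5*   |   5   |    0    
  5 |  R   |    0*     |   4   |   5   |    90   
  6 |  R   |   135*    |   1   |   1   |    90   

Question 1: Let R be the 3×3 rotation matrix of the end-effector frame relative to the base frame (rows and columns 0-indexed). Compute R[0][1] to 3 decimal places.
End-effector y-axis (col 1 of R) = (0.7071,-0.7071,-0.0000)
R[0][1] = 0.7071

0.707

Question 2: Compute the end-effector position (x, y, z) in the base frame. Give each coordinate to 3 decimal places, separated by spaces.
9.278 2.207 -5.192

after link 1: o_1 = (3.5355, 3.5355, 4.0000)
after link 2: o_2 = (5.8640, 0.2071, 4.7071)
after link 3: o_3 = (8.3640, 2.7071, 8.2426)
after link 4: o_4 = (8.3640, 2.7071, 1.1716)
after link 5: o_5 = (7.8640, 2.2071, -5.1924)
after link 6: o_6 = (9.2782, 2.2071, -5.1924)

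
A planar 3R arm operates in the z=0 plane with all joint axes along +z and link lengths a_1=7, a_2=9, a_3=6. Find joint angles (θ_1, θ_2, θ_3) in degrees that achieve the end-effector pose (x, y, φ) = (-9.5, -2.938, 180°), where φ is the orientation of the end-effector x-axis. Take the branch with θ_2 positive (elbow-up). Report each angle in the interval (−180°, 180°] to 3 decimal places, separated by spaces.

wrist centre = target − a_3·(cos φ, sin φ) = (-3.5000, -2.9380)
cos θ_2 = (20.8818−7²−9²)/(2·7·9) = -0.8660; θ_2 = 149.9990° (elbow-up)
β = atan2(-2.9380,-3.5000) = -139.9889°; ψ = atan2(4.5001,-0.7942) = 100.0081°
θ_1 = β − ψ = -239.9971°
θ_3 = φ − θ_1 − θ_2 = -90.0020° (wrapped to (-180°,180°])

120.003 149.999 -90.002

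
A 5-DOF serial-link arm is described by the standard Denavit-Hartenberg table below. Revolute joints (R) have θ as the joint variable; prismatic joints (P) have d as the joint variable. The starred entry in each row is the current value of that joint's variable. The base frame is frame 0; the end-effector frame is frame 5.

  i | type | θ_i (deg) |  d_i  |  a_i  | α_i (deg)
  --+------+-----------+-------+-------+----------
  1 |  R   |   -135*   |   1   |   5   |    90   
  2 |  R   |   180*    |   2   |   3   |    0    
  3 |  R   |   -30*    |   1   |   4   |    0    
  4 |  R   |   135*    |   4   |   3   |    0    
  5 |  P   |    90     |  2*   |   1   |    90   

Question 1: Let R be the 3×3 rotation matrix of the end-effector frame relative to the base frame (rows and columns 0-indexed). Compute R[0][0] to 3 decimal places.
End-effector x-axis (col 0 of R) = (-0.6830,-0.6830,0.2588)
R[0][0] = -0.6830

-0.683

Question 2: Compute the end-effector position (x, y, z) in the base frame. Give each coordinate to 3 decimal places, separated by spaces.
after link 1: o_1 = (-3.5355, -3.5355, 1.0000)
after link 2: o_2 = (-2.8284, -0.0000, 1.0000)
after link 3: o_3 = (-1.0860, 3.1566, 3.0000)
after link 4: o_4 = (-4.4635, 5.4360, 0.1022)
after link 5: o_5 = (-6.5607, 6.1672, 0.3610)

-6.561 6.167 0.361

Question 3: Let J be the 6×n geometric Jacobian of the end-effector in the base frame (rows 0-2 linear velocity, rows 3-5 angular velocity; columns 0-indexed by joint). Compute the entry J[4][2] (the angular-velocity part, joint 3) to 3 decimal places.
0.707

axis z_2 = (-0.7071,0.7071,0.0000); lever o_n−o_2 = (-3.7323,6.1672,-0.6390)
cross product → J_v[:, 2] = (-0.4518,-0.4518,-1.7217)
J_ω[:, 2] = z_2
entry J[4][2] = 0.7071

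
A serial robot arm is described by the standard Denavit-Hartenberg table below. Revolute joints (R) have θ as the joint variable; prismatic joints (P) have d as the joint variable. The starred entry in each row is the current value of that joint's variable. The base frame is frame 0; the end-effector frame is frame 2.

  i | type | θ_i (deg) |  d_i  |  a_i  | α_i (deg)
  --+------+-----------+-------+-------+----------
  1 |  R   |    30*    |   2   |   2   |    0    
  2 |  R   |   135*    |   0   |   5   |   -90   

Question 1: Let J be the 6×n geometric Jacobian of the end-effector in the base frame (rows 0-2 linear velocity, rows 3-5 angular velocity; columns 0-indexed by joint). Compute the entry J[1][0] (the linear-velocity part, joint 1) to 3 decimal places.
axis z_0 = ẑ; lever o_n−o_0 = (-3.0976,2.2941,2.0000)
cross product → J_v[:, 0] = (-2.2941,-3.0976,0.0000)
J_ω[:, 0] = z_0
entry J[1][0] = -3.0976

-3.098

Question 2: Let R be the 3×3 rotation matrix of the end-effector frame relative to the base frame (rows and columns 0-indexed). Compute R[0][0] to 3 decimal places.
-0.966

End-effector x-axis (col 0 of R) = (-0.9659,0.2588,0.0000)
R[0][0] = -0.9659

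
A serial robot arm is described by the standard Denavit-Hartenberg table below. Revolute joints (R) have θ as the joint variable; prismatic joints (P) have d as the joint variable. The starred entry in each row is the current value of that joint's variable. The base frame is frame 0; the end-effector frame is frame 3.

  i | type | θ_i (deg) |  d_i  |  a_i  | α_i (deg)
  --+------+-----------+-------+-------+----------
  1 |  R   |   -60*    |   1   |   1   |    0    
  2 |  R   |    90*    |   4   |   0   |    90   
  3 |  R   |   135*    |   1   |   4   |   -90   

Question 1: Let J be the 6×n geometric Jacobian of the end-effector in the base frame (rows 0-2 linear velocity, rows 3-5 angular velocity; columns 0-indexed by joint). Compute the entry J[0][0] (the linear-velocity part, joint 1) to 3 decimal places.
3.146

axis z_0 = ẑ; lever o_n−o_0 = (-1.4495,-3.1463,7.8284)
cross product → J_v[:, 0] = (3.1463,-1.4495,0.0000)
J_ω[:, 0] = z_0
entry J[0][0] = 3.1463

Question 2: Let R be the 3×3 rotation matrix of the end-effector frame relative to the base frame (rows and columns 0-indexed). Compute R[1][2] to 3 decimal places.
End-effector z-axis (col 2 of R) = (-0.6124,-0.3536,-0.7071)
R[1][2] = -0.3536

-0.354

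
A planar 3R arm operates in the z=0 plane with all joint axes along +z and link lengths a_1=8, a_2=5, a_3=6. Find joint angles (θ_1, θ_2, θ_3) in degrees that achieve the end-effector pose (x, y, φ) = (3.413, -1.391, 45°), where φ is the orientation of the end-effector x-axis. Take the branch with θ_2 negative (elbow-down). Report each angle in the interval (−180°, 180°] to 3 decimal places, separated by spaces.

-60.001 -135.005 -119.993

wrist centre = target − a_3·(cos φ, sin φ) = (-0.8296, -5.6336)
cos θ_2 = (32.4262−8²−5²)/(2·8·5) = -0.7072; θ_2 = -135.0053° (elbow-down)
β = atan2(-5.6336,-0.8296) = -98.3775°; ψ = atan2(-3.5352,4.4641) = -38.3761°
θ_1 = β − ψ = -60.0013°
θ_3 = φ − θ_1 − θ_2 = -119.9933° (wrapped to (-180°,180°])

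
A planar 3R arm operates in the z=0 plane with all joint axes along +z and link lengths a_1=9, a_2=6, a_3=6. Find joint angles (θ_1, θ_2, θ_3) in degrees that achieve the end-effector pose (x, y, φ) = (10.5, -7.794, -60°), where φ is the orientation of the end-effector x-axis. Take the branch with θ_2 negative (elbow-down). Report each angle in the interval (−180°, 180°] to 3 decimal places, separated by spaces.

21.788 -120.001 38.212

wrist centre = target − a_3·(cos φ, sin φ) = (7.5000, -2.5978)
cos θ_2 = (62.9988−9²−6²)/(2·9·6) = -0.5000; θ_2 = -120.0007° (elbow-down)
β = atan2(-2.5978,7.5000) = -19.1050°; ψ = atan2(-5.1961,5.9999) = -40.8935°
θ_1 = β − ψ = 21.7885°
θ_3 = φ − θ_1 − θ_2 = 38.2123° (wrapped to (-180°,180°])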